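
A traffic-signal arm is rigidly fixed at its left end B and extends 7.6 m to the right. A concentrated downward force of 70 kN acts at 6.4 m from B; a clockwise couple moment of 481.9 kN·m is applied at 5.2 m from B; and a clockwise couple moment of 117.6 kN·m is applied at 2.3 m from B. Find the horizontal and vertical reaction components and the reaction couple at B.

ΣF_x = 0: B_x = 0.
ΣF_y = 0: B_y − 70 = 0 → B_y = 70.00 kN.
ΣM about B: M_B − 70·6.4 − 481.9 − 117.6 = 0 → M_B = 1048 kN·m.

B_x = 0, B_y = 70.00 kN, M_B = 1048 kN·m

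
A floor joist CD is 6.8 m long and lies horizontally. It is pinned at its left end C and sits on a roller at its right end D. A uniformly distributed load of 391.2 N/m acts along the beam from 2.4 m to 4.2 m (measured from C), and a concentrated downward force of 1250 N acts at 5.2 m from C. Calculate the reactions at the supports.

Resultant of the distributed load: 391.2 × 1.8 = 704.16 N at 3.3 m from C.
ΣM about C: D_y·6.8 − (391.2·1.8)·3.3 − 1250·5.2 = 0 → D_y = 8823.728/6.8 = 1297.61 ≈ 1298 N.
ΣF_y = 0: C_y + 1297.61 − 391.2·1.8 − 1250 = 0 → C_y = 656.6 N.
ΣF_x = 0: no horizontal applied forces, so C_x = 0.

C_x = 0, C_y = 656.6 N, D_y = 1298 N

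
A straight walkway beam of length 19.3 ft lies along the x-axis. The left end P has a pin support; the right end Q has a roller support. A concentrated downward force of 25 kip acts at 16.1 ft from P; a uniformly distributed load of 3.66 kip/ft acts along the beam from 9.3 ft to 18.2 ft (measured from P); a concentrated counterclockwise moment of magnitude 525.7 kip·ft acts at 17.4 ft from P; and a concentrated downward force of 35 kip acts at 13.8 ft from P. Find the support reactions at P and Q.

Resultant of the distributed load: 3.66 × 8.9 = 32.574 kip at 13.75 ft from P.
Taking moments about P: Q_y·19.3 − 25·16.1 − (3.66·8.9)·13.75 + 525.7 − 35·13.8 = 0 → Q_y = 807.6925/19.3 = 41.8494 ≈ 41.85 kip.
ΣF_y = 0: P_y + 41.8494 − 25 − 3.66·8.9 − 35 = 0 → P_y = 50.72 kip.
ΣF_x = 0: no horizontal applied forces, so P_x = 0.

P_x = 0, P_y = 50.72 kip, Q_y = 41.85 kip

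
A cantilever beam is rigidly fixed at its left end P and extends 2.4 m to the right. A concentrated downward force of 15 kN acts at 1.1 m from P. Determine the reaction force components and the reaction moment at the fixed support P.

ΣF_x = 0: P_x = 0.
ΣF_y = 0: P_y − 15 = 0 → P_y = 15.00 kN.
ΣM about P: M_P − 15·1.1 = 0 → M_P = 16.50 kN·m.

P_x = 0, P_y = 15.00 kN, M_P = 16.50 kN·m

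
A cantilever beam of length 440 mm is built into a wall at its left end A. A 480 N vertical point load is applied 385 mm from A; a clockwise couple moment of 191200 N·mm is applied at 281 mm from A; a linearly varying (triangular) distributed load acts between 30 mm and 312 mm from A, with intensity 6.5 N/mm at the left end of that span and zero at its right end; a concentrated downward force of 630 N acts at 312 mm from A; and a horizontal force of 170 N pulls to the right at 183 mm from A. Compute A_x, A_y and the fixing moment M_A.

A_x = -170.0 N, A_y = 2026 N, M_A = 686200 N·mm

Resultant of the triangular load: ½ × 6.5 × 282 = 916.5 N, acting at 124 mm from A (one-third of the span from the peak).
ΣF_x = 0: A_x + 170 = 0 → A_x = -170.0 N.
ΣF_y = 0: A_y − 480 − ½·6.5·282 − 630 = 0 → A_y = 2026 N.
ΣM about A: M_A − 480·385 − 191200 − (½·6.5·282)·124 − 630·312 = 0 → M_A = 686200 N·mm.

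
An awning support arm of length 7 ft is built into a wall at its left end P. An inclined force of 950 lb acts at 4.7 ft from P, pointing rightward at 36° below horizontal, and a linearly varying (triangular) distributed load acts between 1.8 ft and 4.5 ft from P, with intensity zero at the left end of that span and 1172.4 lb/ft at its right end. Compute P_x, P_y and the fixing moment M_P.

P_x = -768.6 lb, P_y = 2141 lb, M_P = 8322 lb·ft

Resultant of the triangular load: ½ × 1172.4 × 2.7 = 1582.74 lb, acting at 3.6 ft from P (one-third of the span from the peak).
ΣF_x = 0: P_x + 950·cos36° = 0 → P_x = -768.6 lb.
ΣF_y = 0: P_y − 950·sin36° − ½·1172.4·2.7 = 0 → P_y = 2141 lb.
ΣM about P: M_P − 950·sin36°·4.7 − (½·1172.4·2.7)·3.6 = 0 → M_P = 8322 lb·ft.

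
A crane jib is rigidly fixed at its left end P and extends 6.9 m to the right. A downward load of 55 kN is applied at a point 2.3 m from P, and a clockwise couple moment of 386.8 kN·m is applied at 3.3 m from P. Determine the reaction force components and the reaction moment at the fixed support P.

ΣF_x = 0: P_x = 0.
ΣF_y = 0: P_y − 55 = 0 → P_y = 55.00 kN.
ΣM about P: M_P − 55·2.3 − 386.8 = 0 → M_P = 513.3 kN·m.

P_x = 0, P_y = 55.00 kN, M_P = 513.3 kN·m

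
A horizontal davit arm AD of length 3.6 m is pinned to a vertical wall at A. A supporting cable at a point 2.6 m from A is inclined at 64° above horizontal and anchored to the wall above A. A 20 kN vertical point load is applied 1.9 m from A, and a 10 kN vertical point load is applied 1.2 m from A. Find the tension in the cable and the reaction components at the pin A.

ΣM about A: T·sin64°·2.6 − 20·1.9 − 10·1.2 = 0 → T = 50/(2.6·0.898794) = 21.3962 ≈ 21.40 kN.
ΣF_x = 0: A_x − T·cos64° = 0 → A_x = 21.3962 × 0.438371 = 9.379 kN.
ΣF_y = 0: A_y + T·sin64° − 20 − 10 = 0 → A_y = 30 − 21.3962 × 0.898794 = 10.77 kN.

T = 21.40 kN, A_x = 9.379 kN, A_y = 10.77 kN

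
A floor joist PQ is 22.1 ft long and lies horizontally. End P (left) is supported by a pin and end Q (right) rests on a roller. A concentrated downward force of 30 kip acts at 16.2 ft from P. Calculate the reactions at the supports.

Moments about P: Q_y·22.1 − 30·16.2 = 0 → Q_y = 486/22.1 = 21.991 ≈ 21.99 kip.
ΣF_y = 0: P_y + 21.991 − 30 = 0 → P_y = 8.009 kip.
ΣF_x = 0: no horizontal applied forces, so P_x = 0.

P_x = 0, P_y = 8.009 kip, Q_y = 21.99 kip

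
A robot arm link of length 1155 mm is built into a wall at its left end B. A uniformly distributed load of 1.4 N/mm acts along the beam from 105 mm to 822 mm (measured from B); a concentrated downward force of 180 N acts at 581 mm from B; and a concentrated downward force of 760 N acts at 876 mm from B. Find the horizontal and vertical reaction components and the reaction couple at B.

Resultant of the distributed load: 1.4 × 717 = 1003.8 N at 463.5 mm from B.
ΣF_x = 0: B_x = 0.
ΣF_y = 0: B_y − 1.4·717 − 180 − 760 = 0 → B_y = 1944 N.
ΣM about B: M_B − (1.4·717)·463.5 − 180·581 − 760·876 = 0 → M_B = 1236000 N·mm.

B_x = 0, B_y = 1944 N, M_B = 1236000 N·mm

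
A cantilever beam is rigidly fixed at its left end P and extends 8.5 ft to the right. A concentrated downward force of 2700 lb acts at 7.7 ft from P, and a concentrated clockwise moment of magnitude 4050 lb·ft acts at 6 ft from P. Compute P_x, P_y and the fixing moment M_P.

ΣF_x = 0: P_x = 0.
ΣF_y = 0: P_y − 2700 = 0 → P_y = 2700 lb.
ΣM about P: M_P − 2700·7.7 − 4050 = 0 → M_P = 24840 lb·ft.

P_x = 0, P_y = 2700 lb, M_P = 24840 lb·ft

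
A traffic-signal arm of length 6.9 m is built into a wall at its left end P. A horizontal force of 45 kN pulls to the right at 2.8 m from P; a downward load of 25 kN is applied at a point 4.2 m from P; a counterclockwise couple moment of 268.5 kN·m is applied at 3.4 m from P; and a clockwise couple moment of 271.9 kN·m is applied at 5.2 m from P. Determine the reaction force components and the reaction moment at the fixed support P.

P_x = -45.00 kN, P_y = 25.00 kN, M_P = 108.4 kN·m

ΣF_x = 0: P_x + 45 = 0 → P_x = -45.00 kN.
ΣF_y = 0: P_y − 25 = 0 → P_y = 25.00 kN.
ΣM about P: M_P − 25·4.2 + 268.5 − 271.9 = 0 → M_P = 108.4 kN·m.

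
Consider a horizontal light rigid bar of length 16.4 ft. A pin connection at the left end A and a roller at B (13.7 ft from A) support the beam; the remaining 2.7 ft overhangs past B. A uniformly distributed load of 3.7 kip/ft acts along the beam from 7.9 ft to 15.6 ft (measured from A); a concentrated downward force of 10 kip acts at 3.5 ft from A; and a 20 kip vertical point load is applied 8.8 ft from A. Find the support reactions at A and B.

A_x = 0, A_y = 18.65 kip, B_y = 39.84 kip

Resultant of the distributed load: 3.7 × 7.7 = 28.49 kip at 11.75 ft from A.
ΣM about A: B_y·13.7 − (3.7·7.7)·11.75 − 10·3.5 − 20·8.8 = 0 → B_y = 545.7575/13.7 = 39.8363 ≈ 39.84 kip.
ΣF_y = 0: A_y + 39.8363 − 3.7·7.7 − 10 − 20 = 0 → A_y = 18.65 kip.
ΣF_x = 0: no horizontal applied forces, so A_x = 0.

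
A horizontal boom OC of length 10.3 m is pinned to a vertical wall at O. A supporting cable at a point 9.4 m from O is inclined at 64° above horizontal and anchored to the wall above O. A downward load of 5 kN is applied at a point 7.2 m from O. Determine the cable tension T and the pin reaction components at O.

T = 4.261 kN, O_x = 1.868 kN, O_y = 1.170 kN

ΣM about O: T·sin64°·9.4 − 5·7.2 = 0 → T = 36/(9.4·0.898794) = 4.26103 ≈ 4.261 kN.
ΣF_x = 0: O_x − T·cos64° = 0 → O_x = 4.26103 × 0.438371 = 1.868 kN.
ΣF_y = 0: O_y + T·sin64° − 5 = 0 → O_y = 5 − 4.26103 × 0.898794 = 1.170 kN.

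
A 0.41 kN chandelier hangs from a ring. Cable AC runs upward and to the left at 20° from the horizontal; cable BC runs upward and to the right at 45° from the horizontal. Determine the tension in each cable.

T_AC = 0.3199 kN, T_BC = 0.4251 kN

ΣF_x = 0: −T_AC·cos20° + T_BC·cos45° = 0 → T_BC = 1.32893·T_AC.
ΣF_y = 0: T_AC·sin20° + T_BC·sin45° = 0.41.
Substitute: T_AC·(0.34202 + 1.32893·0.707107) = 0.41 → T_AC = 0.319884 ≈ 0.3199 kN.
Then T_BC = 1.32893 × 0.319884 = 0.4251 kN.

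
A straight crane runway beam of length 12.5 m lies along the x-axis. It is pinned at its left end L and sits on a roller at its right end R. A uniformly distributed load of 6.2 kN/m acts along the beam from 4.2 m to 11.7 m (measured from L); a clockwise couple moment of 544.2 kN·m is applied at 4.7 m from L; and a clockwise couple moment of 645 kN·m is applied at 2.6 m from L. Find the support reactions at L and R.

Resultant of the distributed load: 6.2 × 7.5 = 46.5 kN at 7.95 m from L.
Moments about L: R_y·12.5 − (6.2·7.5)·7.95 − 544.2 − 645 = 0 → R_y = 1558.875/12.5 = 124.71 ≈ 124.7 kN.
ΣF_y = 0: L_y + 124.71 − 6.2·7.5 = 0 → L_y = -78.21 kN.
ΣF_x = 0: no horizontal applied forces, so L_x = 0.

L_x = 0, L_y = -78.21 kN, R_y = 124.7 kN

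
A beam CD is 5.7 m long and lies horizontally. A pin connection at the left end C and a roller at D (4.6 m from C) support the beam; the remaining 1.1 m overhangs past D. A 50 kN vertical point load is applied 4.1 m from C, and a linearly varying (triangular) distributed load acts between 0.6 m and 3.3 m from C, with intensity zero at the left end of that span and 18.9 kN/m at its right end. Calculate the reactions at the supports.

Resultant of the triangular load: ½ × 18.9 × 2.7 = 25.515 kN, acting at 2.4 m from C (one-third of the span from the peak).
Moments about C: D_y·4.6 − 50·4.1 − (½·18.9·2.7)·2.4 = 0 → D_y = 266.236/4.6 = 57.8774 ≈ 57.88 kN.
ΣF_y = 0: C_y + 57.8774 − 50 − ½·18.9·2.7 = 0 → C_y = 17.64 kN.
ΣF_x = 0: no horizontal applied forces, so C_x = 0.

C_x = 0, C_y = 17.64 kN, D_y = 57.88 kN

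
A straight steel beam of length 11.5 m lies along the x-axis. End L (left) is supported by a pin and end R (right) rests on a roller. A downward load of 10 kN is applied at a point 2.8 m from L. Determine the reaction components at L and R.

ΣM about L: R_y·11.5 − 10·2.8 = 0 → R_y = 28/11.5 = 2.43478 ≈ 2.435 kN.
ΣF_y = 0: L_y + 2.43478 − 10 = 0 → L_y = 7.565 kN.
ΣF_x = 0: no horizontal applied forces, so L_x = 0.

L_x = 0, L_y = 7.565 kN, R_y = 2.435 kN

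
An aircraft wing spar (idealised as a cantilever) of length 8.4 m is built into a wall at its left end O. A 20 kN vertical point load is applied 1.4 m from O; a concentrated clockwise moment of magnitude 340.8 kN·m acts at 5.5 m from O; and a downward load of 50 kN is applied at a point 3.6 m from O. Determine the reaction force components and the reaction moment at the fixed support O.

O_x = 0, O_y = 70.00 kN, M_O = 548.8 kN·m

ΣF_x = 0: O_x = 0.
ΣF_y = 0: O_y − 20 − 50 = 0 → O_y = 70.00 kN.
ΣM about O: M_O − 20·1.4 − 340.8 − 50·3.6 = 0 → M_O = 548.8 kN·m.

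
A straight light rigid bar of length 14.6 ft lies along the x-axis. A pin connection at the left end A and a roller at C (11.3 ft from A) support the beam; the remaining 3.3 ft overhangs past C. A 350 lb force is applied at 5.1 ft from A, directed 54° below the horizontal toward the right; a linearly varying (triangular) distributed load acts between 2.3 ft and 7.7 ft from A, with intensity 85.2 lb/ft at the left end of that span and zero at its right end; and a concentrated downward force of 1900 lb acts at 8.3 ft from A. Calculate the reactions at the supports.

Resultant of the triangular load: ½ × 85.2 × 5.4 = 230.04 lb, acting at 4.1 ft from A (one-third of the span from the peak).
Moments about A: C_y·11.3 − 350·sin54°·5.1 − (½·85.2·5.4)·4.1 − 1900·8.3 = 0 → C_y = 18157.3/11.3 = 1606.84 ≈ 1607 lb.
ΣF_y = 0: A_y + 1606.84 − 350·sin54° − ½·85.2·5.4 − 1900 = 0 → A_y = 806.4 lb.
ΣF_x = 0: A_x + 350·cos54° = 0 → A_x = -205.7 lb.

A_x = -205.7 lb, A_y = 806.4 lb, C_y = 1607 lb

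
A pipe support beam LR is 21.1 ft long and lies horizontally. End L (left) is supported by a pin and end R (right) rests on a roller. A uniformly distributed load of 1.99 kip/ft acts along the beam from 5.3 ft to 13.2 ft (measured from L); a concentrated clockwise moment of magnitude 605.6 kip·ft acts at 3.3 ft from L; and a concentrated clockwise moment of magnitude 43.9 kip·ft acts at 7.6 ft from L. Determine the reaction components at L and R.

L_x = 0, L_y = -21.95 kip, R_y = 37.67 kip

Resultant of the distributed load: 1.99 × 7.9 = 15.721 kip at 9.25 ft from L.
ΣM about L: R_y·21.1 − (1.99·7.9)·9.25 − 605.6 − 43.9 = 0 → R_y = 794.91925/21.1 = 37.6739 ≈ 37.67 kip.
ΣF_y = 0: L_y + 37.6739 − 1.99·7.9 = 0 → L_y = -21.95 kip.
ΣF_x = 0: no horizontal applied forces, so L_x = 0.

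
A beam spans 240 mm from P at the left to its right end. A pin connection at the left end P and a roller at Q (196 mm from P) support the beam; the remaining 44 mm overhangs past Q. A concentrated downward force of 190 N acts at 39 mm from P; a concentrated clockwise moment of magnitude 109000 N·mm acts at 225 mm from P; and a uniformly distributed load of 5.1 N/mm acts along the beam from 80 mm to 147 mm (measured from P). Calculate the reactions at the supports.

Resultant of the distributed load: 5.1 × 67 = 341.7 N at 113.5 mm from P.
Moments about P: Q_y·196 − 190·39 − 109000 − (5.1·67)·113.5 = 0 → Q_y = 155192.95/196 = 791.801 ≈ 791.8 N.
ΣF_y = 0: P_y + 791.801 − 190 − 5.1·67 = 0 → P_y = -260.1 N.
ΣF_x = 0: no horizontal applied forces, so P_x = 0.

P_x = 0, P_y = -260.1 N, Q_y = 791.8 N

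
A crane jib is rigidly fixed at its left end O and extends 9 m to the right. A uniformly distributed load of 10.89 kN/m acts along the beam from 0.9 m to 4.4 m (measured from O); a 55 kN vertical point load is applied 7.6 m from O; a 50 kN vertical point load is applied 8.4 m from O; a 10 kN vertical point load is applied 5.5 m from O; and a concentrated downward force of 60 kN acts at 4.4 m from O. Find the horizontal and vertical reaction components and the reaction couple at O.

Resultant of the distributed load: 10.89 × 3.5 = 38.115 kN at 2.65 m from O.
ΣF_x = 0: O_x = 0.
ΣF_y = 0: O_y − 10.89·3.5 − 55 − 50 − 10 − 60 = 0 → O_y = 213.1 kN.
ΣM about O: M_O − (10.89·3.5)·2.65 − 55·7.6 − 50·8.4 − 10·5.5 − 60·4.4 = 0 → M_O = 1258 kN·m.

O_x = 0, O_y = 213.1 kN, M_O = 1258 kN·m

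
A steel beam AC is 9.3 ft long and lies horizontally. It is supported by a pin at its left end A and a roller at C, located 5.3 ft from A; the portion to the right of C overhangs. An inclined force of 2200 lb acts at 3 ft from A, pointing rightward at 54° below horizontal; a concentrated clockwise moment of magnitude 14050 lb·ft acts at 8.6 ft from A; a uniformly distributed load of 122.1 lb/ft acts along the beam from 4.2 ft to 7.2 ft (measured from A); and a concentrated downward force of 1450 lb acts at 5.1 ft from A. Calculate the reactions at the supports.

Resultant of the distributed load: 122.1 × 3 = 366.3 lb at 5.7 ft from A.
Taking moments about A: C_y·5.3 − 2200·sin54°·3 − 14050 − (122.1·3)·5.7 − 1450·5.1 = 0 → C_y = 28872.4/5.3 = 5447.62 ≈ 5448 lb.
ΣF_y = 0: A_y + 5447.62 − 2200·sin54° − 122.1·3 − 1450 = 0 → A_y = -1851 lb.
ΣF_x = 0: A_x + 2200·cos54° = 0 → A_x = -1293 lb.

A_x = -1293 lb, A_y = -1851 lb, C_y = 5448 lb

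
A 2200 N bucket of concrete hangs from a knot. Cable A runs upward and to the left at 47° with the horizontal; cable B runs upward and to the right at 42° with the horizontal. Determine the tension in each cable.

ΣF_x = 0: −T_A·cos47° + T_B·cos42° = 0 → T_B = 0.917719·T_A.
ΣF_y = 0: T_A·sin47° + T_B·sin42° = 2200.
Substitute: T_A·(0.731354 + 0.917719·0.669131) = 2200 → T_A = 1635.17 ≈ 1635 N.
Then T_B = 0.917719 × 1635.17 = 1501 N.

T_A = 1635 N, T_B = 1501 N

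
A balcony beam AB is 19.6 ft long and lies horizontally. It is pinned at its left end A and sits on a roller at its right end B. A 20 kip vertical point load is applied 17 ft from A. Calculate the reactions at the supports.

A_x = 0, A_y = 2.653 kip, B_y = 17.35 kip

Taking moments about A: B_y·19.6 − 20·17 = 0 → B_y = 340/19.6 = 17.3469 ≈ 17.35 kip.
ΣF_y = 0: A_y + 17.3469 − 20 = 0 → A_y = 2.653 kip.
ΣF_x = 0: no horizontal applied forces, so A_x = 0.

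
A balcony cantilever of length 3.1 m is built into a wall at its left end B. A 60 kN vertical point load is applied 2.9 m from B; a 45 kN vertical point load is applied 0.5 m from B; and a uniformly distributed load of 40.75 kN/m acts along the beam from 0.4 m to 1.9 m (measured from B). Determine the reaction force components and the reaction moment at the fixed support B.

B_x = 0, B_y = 166.1 kN, M_B = 266.8 kN·m

Resultant of the distributed load: 40.75 × 1.5 = 61.125 kN at 1.15 m from B.
ΣF_x = 0: B_x = 0.
ΣF_y = 0: B_y − 60 − 45 − 40.75·1.5 = 0 → B_y = 166.1 kN.
ΣM about B: M_B − 60·2.9 − 45·0.5 − (40.75·1.5)·1.15 = 0 → M_B = 266.8 kN·m.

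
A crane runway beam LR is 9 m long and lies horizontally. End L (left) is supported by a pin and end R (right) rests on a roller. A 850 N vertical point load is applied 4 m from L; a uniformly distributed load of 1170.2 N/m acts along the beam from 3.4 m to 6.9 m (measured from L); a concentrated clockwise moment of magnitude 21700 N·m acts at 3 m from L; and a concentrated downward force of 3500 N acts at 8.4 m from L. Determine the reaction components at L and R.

Resultant of the distributed load: 1170.2 × 3.5 = 4095.7 N at 5.15 m from L.
Moments about L: R_y·9 − 850·4 − (1170.2·3.5)·5.15 − 21700 − 3500·8.4 = 0 → R_y = 75592.855/9 = 8399.21 ≈ 8399 N.
ΣF_y = 0: L_y + 8399.21 − 850 − 1170.2·3.5 − 3500 = 0 → L_y = 46.49 N.
ΣF_x = 0: no horizontal applied forces, so L_x = 0.

L_x = 0, L_y = 46.49 N, R_y = 8399 N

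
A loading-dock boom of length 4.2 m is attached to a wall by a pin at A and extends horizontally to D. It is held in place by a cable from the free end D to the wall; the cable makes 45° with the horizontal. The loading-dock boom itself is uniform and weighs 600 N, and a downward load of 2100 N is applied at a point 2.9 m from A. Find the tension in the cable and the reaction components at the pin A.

ΣM about A: T·sin45°·4.2 − 600·2.1 − 2100·2.9 = 0 → T = 7350/(4.2·0.707107) = 2474.87 ≈ 2475 N.
ΣF_x = 0: A_x − T·cos45° = 0 → A_x = 2474.87 × 0.707107 = 1750 N.
ΣF_y = 0: A_y + T·sin45° − 600 − 2100 = 0 → A_y = 2700 − 2474.87 × 0.707107 = 950.0 N.

T = 2475 N, A_x = 1750 N, A_y = 950.0 N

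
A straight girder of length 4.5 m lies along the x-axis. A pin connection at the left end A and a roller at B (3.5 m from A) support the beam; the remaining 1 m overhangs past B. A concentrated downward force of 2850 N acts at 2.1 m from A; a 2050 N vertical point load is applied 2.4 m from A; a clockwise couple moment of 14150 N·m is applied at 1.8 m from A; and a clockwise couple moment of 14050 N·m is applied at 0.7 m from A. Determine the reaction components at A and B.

A_x = 0, A_y = -6273 N, B_y = 11170 N

Moments about A: B_y·3.5 − 2850·2.1 − 2050·2.4 − 14150 − 14050 = 0 → B_y = 39105/3.5 = 11172.9 ≈ 11170 N.
ΣF_y = 0: A_y + 11172.9 − 2850 − 2050 = 0 → A_y = -6273 N.
ΣF_x = 0: no horizontal applied forces, so A_x = 0.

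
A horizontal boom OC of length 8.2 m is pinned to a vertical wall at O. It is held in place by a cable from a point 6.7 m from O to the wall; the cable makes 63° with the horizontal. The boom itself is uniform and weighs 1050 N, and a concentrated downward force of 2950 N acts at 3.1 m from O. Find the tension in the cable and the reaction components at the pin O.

T = 2253 N, O_x = 1023 N, O_y = 1993 N

ΣM about O: T·sin63°·6.7 − 1050·4.1 − 2950·3.1 = 0 → T = 13450/(6.7·0.891007) = 2253.03 ≈ 2253 N.
ΣF_x = 0: O_x − T·cos63° = 0 → O_x = 2253.03 × 0.45399 = 1023 N.
ΣF_y = 0: O_y + T·sin63° − 1050 − 2950 = 0 → O_y = 4000 − 2253.03 × 0.891007 = 1993 N.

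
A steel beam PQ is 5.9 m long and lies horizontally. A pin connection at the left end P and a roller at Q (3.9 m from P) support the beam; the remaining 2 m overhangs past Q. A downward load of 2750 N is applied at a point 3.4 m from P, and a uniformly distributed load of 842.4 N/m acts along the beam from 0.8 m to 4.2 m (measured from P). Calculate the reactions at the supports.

Resultant of the distributed load: 842.4 × 3.4 = 2864.16 N at 2.5 m from P.
Moments about P: Q_y·3.9 − 2750·3.4 − (842.4·3.4)·2.5 = 0 → Q_y = 16510.4/3.9 = 4233.44 ≈ 4233 N.
ΣF_y = 0: P_y + 4233.44 − 2750 − 842.4·3.4 = 0 → P_y = 1381 N.
ΣF_x = 0: no horizontal applied forces, so P_x = 0.

P_x = 0, P_y = 1381 N, Q_y = 4233 N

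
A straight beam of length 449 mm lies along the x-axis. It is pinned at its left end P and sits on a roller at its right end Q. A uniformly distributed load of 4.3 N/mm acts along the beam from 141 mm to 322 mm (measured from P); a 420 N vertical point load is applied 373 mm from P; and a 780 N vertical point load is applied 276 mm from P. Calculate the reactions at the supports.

P_x = 0, P_y = 748.6 N, Q_y = 1230 N

Resultant of the distributed load: 4.3 × 181 = 778.3 N at 231.5 mm from P.
Taking moments about P: Q_y·449 − (4.3·181)·231.5 − 420·373 − 780·276 = 0 → Q_y = 552116.45/449 = 1229.66 ≈ 1230 N.
ΣF_y = 0: P_y + 1229.66 − 4.3·181 − 420 − 780 = 0 → P_y = 748.6 N.
ΣF_x = 0: no horizontal applied forces, so P_x = 0.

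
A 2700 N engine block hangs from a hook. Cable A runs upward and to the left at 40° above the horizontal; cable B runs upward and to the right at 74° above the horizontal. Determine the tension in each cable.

T_A = 814.7 N, T_B = 2264 N

ΣF_x = 0: −T_A·cos40° + T_B·cos74° = 0 → T_B = 2.77917·T_A.
ΣF_y = 0: T_A·sin40° + T_B·sin74° = 2700.
Substitute: T_A·(0.642788 + 2.77917·0.961262) = 2700 → T_A = 814.652 ≈ 814.7 N.
Then T_B = 2.77917 × 814.652 = 2264 N.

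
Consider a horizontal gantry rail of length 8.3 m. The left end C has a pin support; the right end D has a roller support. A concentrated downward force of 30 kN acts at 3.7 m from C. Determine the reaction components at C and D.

C_x = 0, C_y = 16.63 kN, D_y = 13.37 kN

Taking moments about C: D_y·8.3 − 30·3.7 = 0 → D_y = 111/8.3 = 13.3735 ≈ 13.37 kN.
ΣF_y = 0: C_y + 13.3735 − 30 = 0 → C_y = 16.63 kN.
ΣF_x = 0: no horizontal applied forces, so C_x = 0.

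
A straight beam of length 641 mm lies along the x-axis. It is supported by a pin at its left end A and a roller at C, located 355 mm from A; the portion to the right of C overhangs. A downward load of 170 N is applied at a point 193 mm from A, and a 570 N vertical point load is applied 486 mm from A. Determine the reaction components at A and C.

Moments about A: C_y·355 − 170·193 − 570·486 = 0 → C_y = 309830/355 = 872.761 ≈ 872.8 N.
ΣF_y = 0: A_y + 872.761 − 170 − 570 = 0 → A_y = -132.8 N.
ΣF_x = 0: no horizontal applied forces, so A_x = 0.

A_x = 0, A_y = -132.8 N, C_y = 872.8 N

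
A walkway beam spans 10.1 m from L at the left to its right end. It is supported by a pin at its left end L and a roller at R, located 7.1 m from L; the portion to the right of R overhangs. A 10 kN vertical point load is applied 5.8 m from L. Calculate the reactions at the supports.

L_x = 0, L_y = 1.831 kN, R_y = 8.169 kN

Taking moments about L: R_y·7.1 − 10·5.8 = 0 → R_y = 58/7.1 = 8.16901 ≈ 8.169 kN.
ΣF_y = 0: L_y + 8.16901 − 10 = 0 → L_y = 1.831 kN.
ΣF_x = 0: no horizontal applied forces, so L_x = 0.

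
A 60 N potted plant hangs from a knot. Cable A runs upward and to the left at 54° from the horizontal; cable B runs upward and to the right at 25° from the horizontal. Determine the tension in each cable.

T_A = 55.40 N, T_B = 35.93 N

ΣF_x = 0: −T_A·cos54° + T_B·cos25° = 0 → T_B = 0.648549·T_A.
ΣF_y = 0: T_A·sin54° + T_B·sin25° = 60.
Substitute: T_A·(0.809017 + 0.648549·0.422618) = 60 → T_A = 55.3963 ≈ 55.40 N.
Then T_B = 0.648549 × 55.3963 = 35.93 N.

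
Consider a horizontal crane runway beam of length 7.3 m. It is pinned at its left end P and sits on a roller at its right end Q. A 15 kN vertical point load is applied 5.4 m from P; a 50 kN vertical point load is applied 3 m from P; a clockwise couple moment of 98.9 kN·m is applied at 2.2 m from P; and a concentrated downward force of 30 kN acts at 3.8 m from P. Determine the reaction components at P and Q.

ΣM about P: Q_y·7.3 − 15·5.4 − 50·3 − 98.9 − 30·3.8 = 0 → Q_y = 443.9/7.3 = 60.8082 ≈ 60.81 kN.
ΣF_y = 0: P_y + 60.8082 − 15 − 50 − 30 = 0 → P_y = 34.19 kN.
ΣF_x = 0: no horizontal applied forces, so P_x = 0.

P_x = 0, P_y = 34.19 kN, Q_y = 60.81 kN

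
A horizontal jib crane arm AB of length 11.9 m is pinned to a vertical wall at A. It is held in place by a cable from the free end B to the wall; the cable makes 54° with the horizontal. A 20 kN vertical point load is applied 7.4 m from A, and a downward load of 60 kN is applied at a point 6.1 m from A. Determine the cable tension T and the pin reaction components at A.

T = 53.39 kN, A_x = 31.38 kN, A_y = 36.81 kN

ΣM about A: T·sin54°·11.9 − 20·7.4 − 60·6.1 = 0 → T = 514/(11.9·0.809017) = 53.3898 ≈ 53.39 kN.
ΣF_x = 0: A_x − T·cos54° = 0 → A_x = 53.3898 × 0.587785 = 31.38 kN.
ΣF_y = 0: A_y + T·sin54° − 20 − 60 = 0 → A_y = 80 − 53.3898 × 0.809017 = 36.81 kN.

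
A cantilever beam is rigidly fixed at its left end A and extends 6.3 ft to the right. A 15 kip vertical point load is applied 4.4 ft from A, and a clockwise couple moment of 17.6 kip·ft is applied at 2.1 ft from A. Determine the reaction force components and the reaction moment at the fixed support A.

ΣF_x = 0: A_x = 0.
ΣF_y = 0: A_y − 15 = 0 → A_y = 15.00 kip.
ΣM about A: M_A − 15·4.4 − 17.6 = 0 → M_A = 83.60 kip·ft.

A_x = 0, A_y = 15.00 kip, M_A = 83.60 kip·ft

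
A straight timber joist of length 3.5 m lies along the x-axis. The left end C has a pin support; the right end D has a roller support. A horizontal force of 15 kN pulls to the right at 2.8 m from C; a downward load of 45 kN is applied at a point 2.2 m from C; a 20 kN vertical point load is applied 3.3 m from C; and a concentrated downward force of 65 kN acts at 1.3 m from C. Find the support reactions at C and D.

C_x = -15.00 kN, C_y = 58.71 kN, D_y = 71.29 kN

Taking moments about C: D_y·3.5 − 45·2.2 − 20·3.3 − 65·1.3 = 0 → D_y = 249.5/3.5 = 71.2857 ≈ 71.29 kN.
ΣF_y = 0: C_y + 71.2857 − 45 − 20 − 65 = 0 → C_y = 58.71 kN.
ΣF_x = 0: C_x + 15 = 0 → C_x = -15.00 kN.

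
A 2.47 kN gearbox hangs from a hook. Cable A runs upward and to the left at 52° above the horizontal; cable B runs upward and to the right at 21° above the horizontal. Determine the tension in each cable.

T_A = 2.411 kN, T_B = 1.590 kN

ΣF_x = 0: −T_A·cos52° + T_B·cos21° = 0 → T_B = 0.659463·T_A.
ΣF_y = 0: T_A·sin52° + T_B·sin21° = 2.47.
Substitute: T_A·(0.788011 + 0.659463·0.358368) = 2.47 → T_A = 2.41131 ≈ 2.411 kN.
Then T_B = 0.659463 × 2.41131 = 1.590 kN.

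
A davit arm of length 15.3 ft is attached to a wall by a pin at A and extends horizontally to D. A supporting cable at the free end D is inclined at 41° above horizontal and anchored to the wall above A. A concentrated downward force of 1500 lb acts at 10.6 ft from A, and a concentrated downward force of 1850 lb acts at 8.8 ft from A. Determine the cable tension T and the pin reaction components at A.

T = 3206 lb, A_x = 2420 lb, A_y = 1247 lb

ΣM about A: T·sin41°·15.3 − 1500·10.6 − 1850·8.8 = 0 → T = 32180/(15.3·0.656059) = 3205.91 ≈ 3206 lb.
ΣF_x = 0: A_x − T·cos41° = 0 → A_x = 3205.91 × 0.75471 = 2420 lb.
ΣF_y = 0: A_y + T·sin41° − 1500 − 1850 = 0 → A_y = 3350 − 3205.91 × 0.656059 = 1247 lb.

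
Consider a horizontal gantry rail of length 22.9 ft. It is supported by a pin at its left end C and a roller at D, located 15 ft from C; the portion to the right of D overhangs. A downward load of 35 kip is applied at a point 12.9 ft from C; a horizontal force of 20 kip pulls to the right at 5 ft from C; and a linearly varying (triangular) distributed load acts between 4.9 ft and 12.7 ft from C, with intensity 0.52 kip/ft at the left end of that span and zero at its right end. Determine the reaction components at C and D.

Resultant of the triangular load: ½ × 0.52 × 7.8 = 2.028 kip, acting at 7.5 ft from C (one-third of the span from the peak).
ΣM about C: D_y·15 − 35·12.9 − (½·0.52·7.8)·7.5 = 0 → D_y = 466.71/15 = 31.114 ≈ 31.11 kip.
ΣF_y = 0: C_y + 31.114 − 35 − ½·0.52·7.8 = 0 → C_y = 5.914 kip.
ΣF_x = 0: C_x + 20 = 0 → C_x = -20.00 kip.

C_x = -20.00 kip, C_y = 5.914 kip, D_y = 31.11 kip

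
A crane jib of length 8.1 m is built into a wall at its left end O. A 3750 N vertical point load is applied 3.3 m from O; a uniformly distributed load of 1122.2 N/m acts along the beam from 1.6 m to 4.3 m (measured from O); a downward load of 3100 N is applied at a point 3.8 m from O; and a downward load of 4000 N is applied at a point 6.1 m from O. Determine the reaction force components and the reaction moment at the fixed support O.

O_x = 0, O_y = 13880 N, M_O = 57490 N·m

Resultant of the distributed load: 1122.2 × 2.7 = 3029.94 N at 2.95 m from O.
ΣF_x = 0: O_x = 0.
ΣF_y = 0: O_y − 3750 − 1122.2·2.7 − 3100 − 4000 = 0 → O_y = 13880 N.
ΣM about O: M_O − 3750·3.3 − (1122.2·2.7)·2.95 − 3100·3.8 − 4000·6.1 = 0 → M_O = 57490 N·m.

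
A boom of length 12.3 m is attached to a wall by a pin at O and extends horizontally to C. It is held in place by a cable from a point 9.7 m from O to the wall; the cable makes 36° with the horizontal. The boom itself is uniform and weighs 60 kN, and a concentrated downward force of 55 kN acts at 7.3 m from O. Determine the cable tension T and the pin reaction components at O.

ΣM about O: T·sin36°·9.7 − 60·6.15 − 55·7.3 = 0 → T = 770.5/(9.7·0.587785) = 135.14 ≈ 135.1 kN.
ΣF_x = 0: O_x − T·cos36° = 0 → O_x = 135.14 × 0.809017 = 109.3 kN.
ΣF_y = 0: O_y + T·sin36° − 60 − 55 = 0 → O_y = 115 − 135.14 × 0.587785 = 35.57 kN.

T = 135.1 kN, O_x = 109.3 kN, O_y = 35.57 kN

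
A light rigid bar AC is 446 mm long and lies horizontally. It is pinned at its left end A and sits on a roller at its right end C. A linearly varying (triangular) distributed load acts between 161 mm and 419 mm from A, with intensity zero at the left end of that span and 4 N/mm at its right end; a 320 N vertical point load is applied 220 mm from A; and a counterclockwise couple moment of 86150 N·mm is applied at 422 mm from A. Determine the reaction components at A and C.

Resultant of the triangular load: ½ × 4 × 258 = 516 N, acting at 333 mm from A (one-third of the span from the peak).
Taking moments about A: C_y·446 − (½·4·258)·333 − 320·220 + 86150 = 0 → C_y = 156078/446 = 349.951 ≈ 350.0 N.
ΣF_y = 0: A_y + 349.951 − ½·4·258 − 320 = 0 → A_y = 486.0 N.
ΣF_x = 0: no horizontal applied forces, so A_x = 0.

A_x = 0, A_y = 486.0 N, C_y = 350.0 N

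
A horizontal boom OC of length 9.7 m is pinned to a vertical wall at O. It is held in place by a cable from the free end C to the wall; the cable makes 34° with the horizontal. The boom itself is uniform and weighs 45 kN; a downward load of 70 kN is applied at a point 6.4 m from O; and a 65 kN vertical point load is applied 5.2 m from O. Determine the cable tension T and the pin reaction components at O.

ΣM about O: T·sin34°·9.7 − 45·4.85 − 70·6.4 − 65·5.2 = 0 → T = 1004.25/(9.7·0.559193) = 185.143 ≈ 185.1 kN.
ΣF_x = 0: O_x − T·cos34° = 0 → O_x = 185.143 × 0.829038 = 153.5 kN.
ΣF_y = 0: O_y + T·sin34° − 45 − 70 − 65 = 0 → O_y = 180 − 185.143 × 0.559193 = 76.47 kN.

T = 185.1 kN, O_x = 153.5 kN, O_y = 76.47 kN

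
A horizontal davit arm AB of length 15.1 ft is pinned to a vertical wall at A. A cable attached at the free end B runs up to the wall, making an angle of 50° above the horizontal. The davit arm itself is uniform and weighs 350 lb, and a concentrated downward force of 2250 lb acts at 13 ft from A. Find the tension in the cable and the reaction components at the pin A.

T = 2757 lb, A_x = 1772 lb, A_y = 487.9 lb

ΣM about A: T·sin50°·15.1 − 350·7.55 − 2250·13 = 0 → T = 31892.5/(15.1·0.766044) = 2757.13 ≈ 2757 lb.
ΣF_x = 0: A_x − T·cos50° = 0 → A_x = 2757.13 × 0.642788 = 1772 lb.
ΣF_y = 0: A_y + T·sin50° − 350 − 2250 = 0 → A_y = 2600 − 2757.13 × 0.766044 = 487.9 lb.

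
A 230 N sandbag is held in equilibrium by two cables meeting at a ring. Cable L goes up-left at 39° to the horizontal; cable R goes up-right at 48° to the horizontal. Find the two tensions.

T_L = 154.1 N, T_R = 179.0 N

ΣF_x = 0: −T_L·cos39° + T_R·cos48° = 0 → T_R = 1.16143·T_L.
ΣF_y = 0: T_L·sin39° + T_R·sin48° = 230.
Substitute: T_L·(0.62932 + 1.16143·0.743145) = 230 → T_L = 154.111 ≈ 154.1 N.
Then T_R = 1.16143 × 154.111 = 179.0 N.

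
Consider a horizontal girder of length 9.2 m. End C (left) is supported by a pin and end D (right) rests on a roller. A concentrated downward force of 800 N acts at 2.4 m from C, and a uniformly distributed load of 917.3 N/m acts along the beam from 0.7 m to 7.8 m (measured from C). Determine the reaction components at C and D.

Resultant of the distributed load: 917.3 × 7.1 = 6512.83 N at 4.25 m from C.
ΣM about C: D_y·9.2 − 800·2.4 − (917.3·7.1)·4.25 = 0 → D_y = 29599.5275/9.2 = 3217.34 ≈ 3217 N.
ΣF_y = 0: C_y + 3217.34 − 800 − 917.3·7.1 = 0 → C_y = 4095 N.
ΣF_x = 0: no horizontal applied forces, so C_x = 0.

C_x = 0, C_y = 4095 N, D_y = 3217 N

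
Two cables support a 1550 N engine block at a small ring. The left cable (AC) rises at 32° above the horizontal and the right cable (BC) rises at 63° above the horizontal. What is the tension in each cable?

ΣF_x = 0: −T_AC·cos32° + T_BC·cos63° = 0 → T_BC = 1.86799·T_AC.
ΣF_y = 0: T_AC·sin32° + T_BC·sin63° = 1550.
Substitute: T_AC·(0.529919 + 1.86799·0.891007) = 1550 → T_AC = 706.372 ≈ 706.4 N.
Then T_BC = 1.86799 × 706.372 = 1319 N.

T_AC = 706.4 N, T_BC = 1319 N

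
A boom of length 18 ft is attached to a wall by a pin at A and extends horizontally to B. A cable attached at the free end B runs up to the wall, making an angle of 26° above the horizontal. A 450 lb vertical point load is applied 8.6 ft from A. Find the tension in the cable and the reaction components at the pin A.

T = 490.5 lb, A_x = 440.8 lb, A_y = 235.0 lb

ΣM about A: T·sin26°·18 − 450·8.6 = 0 → T = 3870/(18·0.438371) = 490.452 ≈ 490.5 lb.
ΣF_x = 0: A_x − T·cos26° = 0 → A_x = 490.452 × 0.898794 = 440.8 lb.
ΣF_y = 0: A_y + T·sin26° − 450 = 0 → A_y = 450 − 490.452 × 0.438371 = 235.0 lb.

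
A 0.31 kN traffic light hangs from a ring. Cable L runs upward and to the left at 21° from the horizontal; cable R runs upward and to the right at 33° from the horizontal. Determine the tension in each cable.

ΣF_x = 0: −T_L·cos21° + T_R·cos33° = 0 → T_R = 1.11317·T_L.
ΣF_y = 0: T_L·sin21° + T_R·sin33° = 0.31.
Substitute: T_L·(0.358368 + 1.11317·0.544639) = 0.31 → T_L = 0.321362 ≈ 0.3214 kN.
Then T_R = 1.11317 × 0.321362 = 0.3577 kN.

T_L = 0.3214 kN, T_R = 0.3577 kN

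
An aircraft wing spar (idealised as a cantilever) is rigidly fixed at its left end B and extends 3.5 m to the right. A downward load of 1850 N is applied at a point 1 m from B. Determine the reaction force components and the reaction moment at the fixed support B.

ΣF_x = 0: B_x = 0.
ΣF_y = 0: B_y − 1850 = 0 → B_y = 1850 N.
ΣM about B: M_B − 1850·1 = 0 → M_B = 1850 N·m.

B_x = 0, B_y = 1850 N, M_B = 1850 N·m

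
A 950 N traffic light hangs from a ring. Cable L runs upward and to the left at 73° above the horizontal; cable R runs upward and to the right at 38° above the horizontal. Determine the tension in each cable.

ΣF_x = 0: −T_L·cos73° + T_R·cos38° = 0 → T_R = 0.371025·T_L.
ΣF_y = 0: T_L·sin73° + T_R·sin38° = 950.
Substitute: T_L·(0.956305 + 0.371025·0.615661) = 950 → T_L = 801.87 ≈ 801.9 N.
Then T_R = 0.371025 × 801.87 = 297.5 N.

T_L = 801.9 N, T_R = 297.5 N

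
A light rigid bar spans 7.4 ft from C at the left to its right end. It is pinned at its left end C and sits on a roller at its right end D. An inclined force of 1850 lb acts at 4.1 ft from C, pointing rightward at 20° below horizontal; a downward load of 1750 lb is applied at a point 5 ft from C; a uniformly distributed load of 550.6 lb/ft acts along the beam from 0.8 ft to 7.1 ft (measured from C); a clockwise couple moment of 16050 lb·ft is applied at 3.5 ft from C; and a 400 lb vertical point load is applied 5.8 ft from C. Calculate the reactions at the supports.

C_x = -1738 lb, C_y = 384.5 lb, D_y = 5867 lb

Resultant of the distributed load: 550.6 × 6.3 = 3468.78 lb at 3.95 ft from C.
Moments about C: D_y·7.4 − 1850·sin20°·4.1 − 1750·5 − (550.6·6.3)·3.95 − 16050 − 400·5.8 = 0 → D_y = 43415.9/7.4 = 5867.01 ≈ 5867 lb.
ΣF_y = 0: C_y + 5867.01 − 1850·sin20° − 1750 − 550.6·6.3 − 400 = 0 → C_y = 384.5 lb.
ΣF_x = 0: C_x + 1850·cos20° = 0 → C_x = -1738 lb.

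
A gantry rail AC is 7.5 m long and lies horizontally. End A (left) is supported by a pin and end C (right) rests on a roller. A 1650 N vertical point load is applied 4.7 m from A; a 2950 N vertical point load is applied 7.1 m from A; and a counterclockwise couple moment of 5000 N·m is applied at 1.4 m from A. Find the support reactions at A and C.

A_x = 0, A_y = 1440 N, C_y = 3160 N

Taking moments about A: C_y·7.5 − 1650·4.7 − 2950·7.1 + 5000 = 0 → C_y = 23700/7.5 = 3160 N.
ΣF_y = 0: A_y + 3160 − 1650 − 2950 = 0 → A_y = 1440 N.
ΣF_x = 0: no horizontal applied forces, so A_x = 0.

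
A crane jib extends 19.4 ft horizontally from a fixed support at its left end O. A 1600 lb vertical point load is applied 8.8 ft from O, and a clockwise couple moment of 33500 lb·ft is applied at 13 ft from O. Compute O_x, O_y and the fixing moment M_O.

O_x = 0, O_y = 1600 lb, M_O = 47580 lb·ft

ΣF_x = 0: O_x = 0.
ΣF_y = 0: O_y − 1600 = 0 → O_y = 1600 lb.
ΣM about O: M_O − 1600·8.8 − 33500 = 0 → M_O = 47580 lb·ft.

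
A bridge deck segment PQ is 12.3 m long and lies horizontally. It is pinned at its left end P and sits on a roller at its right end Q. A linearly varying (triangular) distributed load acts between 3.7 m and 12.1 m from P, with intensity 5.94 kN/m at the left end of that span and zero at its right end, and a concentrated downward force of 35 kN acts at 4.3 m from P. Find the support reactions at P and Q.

P_x = 0, P_y = 34.53 kN, Q_y = 25.42 kN

Resultant of the triangular load: ½ × 5.94 × 8.4 = 24.948 kN, acting at 6.5 m from P (one-third of the span from the peak).
Taking moments about P: Q_y·12.3 − (½·5.94·8.4)·6.5 − 35·4.3 = 0 → Q_y = 312.662/12.3 = 25.4197 ≈ 25.42 kN.
ΣF_y = 0: P_y + 25.4197 − ½·5.94·8.4 − 35 = 0 → P_y = 34.53 kN.
ΣF_x = 0: no horizontal applied forces, so P_x = 0.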